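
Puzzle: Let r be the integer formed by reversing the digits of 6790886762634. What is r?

Reversing 6790886762634 gives 4362676880976.

4362676880976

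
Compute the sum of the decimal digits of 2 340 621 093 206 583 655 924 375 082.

2+3+4+0+6+2+1+0+9+3+2+0+6+5+8+3+6+5+5+9+2+4+3+7+5+0+8+2 = 110

110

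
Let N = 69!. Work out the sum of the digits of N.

69! = 171122452428141311372468338881272839092270544893520369393648040923257279754140647424000000000000000
Sum of its 99 digits: 351.

351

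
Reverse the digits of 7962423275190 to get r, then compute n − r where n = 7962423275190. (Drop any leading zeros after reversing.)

7046700032493

Reverse of 7962423275190 is 915723242697.
7962423275190 − 915723242697 = 7046700032493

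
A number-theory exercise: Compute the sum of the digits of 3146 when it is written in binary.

5

3146 in base 2 is 110001001010.
Digit sum: 1+1+0+0+0+1+0+0+1+0+1+0 = 5.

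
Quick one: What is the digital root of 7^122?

4

The digital root of n equals n mod 9 (or 9 when 9 | n), so we need 7^122 mod 9.
7^122 ≡ 4 (mod 9), so the digital root is 4.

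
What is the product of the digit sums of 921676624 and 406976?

S(921676624) = 9+2+1+6+7+6+6+2+4 = 43.
S(406976) = 4+0+6+9+7+6 = 32.
43 · 32 = 1376.

1376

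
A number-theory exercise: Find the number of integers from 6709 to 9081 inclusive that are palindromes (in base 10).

The integers in [6709, 9081] that are palindromes (in base 10): 6776, 6886, 6996, 7007, 7117, 7227, …, 8998, 9009.
24 qualify.

24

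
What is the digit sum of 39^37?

39^37 = 74027052900770014819059466790854082794340634595132489815879
Sum of its 59 digits: 270.

270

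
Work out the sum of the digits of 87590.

8+7+5+9+0 = 29

29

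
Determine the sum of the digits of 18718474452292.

64

1+8+7+1+8+4+7+4+4+5+2+2+9+2 = 64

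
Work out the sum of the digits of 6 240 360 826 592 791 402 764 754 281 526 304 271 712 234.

6+2+4+0+3+6+0+8+2+6+5+9+2+7+9+1+4+0+2+7+6+4+7+5+4+2+8+1+5+2+6+3+0+4+2+7+1+7+1+2+2+3+4 = 169

169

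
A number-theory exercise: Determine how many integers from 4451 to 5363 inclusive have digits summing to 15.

63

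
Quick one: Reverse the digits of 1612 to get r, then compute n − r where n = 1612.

-549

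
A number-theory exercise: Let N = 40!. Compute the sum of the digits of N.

40! = 815915283247897734345611269596115894272000000000
Sum of its 48 digits: 189.

189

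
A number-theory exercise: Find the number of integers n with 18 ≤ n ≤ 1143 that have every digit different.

778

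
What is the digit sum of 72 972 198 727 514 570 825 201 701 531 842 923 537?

161

7+2+9+7+2+1+9+8+7+2+7+5+1+4+5+7+0+8+2+5+2+0+1+7+0+1+5+3+1+8+4+2+9+2+3+5+3+7 = 161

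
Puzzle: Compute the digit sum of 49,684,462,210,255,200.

60

4+9+6+8+4+4+6+2+2+1+0+2+5+5+2+0+0 = 60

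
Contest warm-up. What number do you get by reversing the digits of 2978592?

2958792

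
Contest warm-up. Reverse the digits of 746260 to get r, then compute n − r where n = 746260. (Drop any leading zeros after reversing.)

Reverse of 746260 is 62647.
746260 − 62647 = 683613

683613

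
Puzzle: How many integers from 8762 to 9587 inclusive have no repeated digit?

The integers in [8762, 9587] that have no repeated digit: 8762, 8763, 8764, 8765, 8769, 8790, …, 9586, 9587.
404 qualify.

404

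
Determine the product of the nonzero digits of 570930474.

105840

5×7×9×3×4×7×4 = 105840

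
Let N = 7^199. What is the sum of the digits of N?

7^199 = 1494548327330622453574128515973830522831312650024319094278591440576446538203466035967768944987052007184723606893220902024866168620526227312592964895334259504948208017143
Sum of its 169 digits: 718.

718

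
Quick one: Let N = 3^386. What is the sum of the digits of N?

837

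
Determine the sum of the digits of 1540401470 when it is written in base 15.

1540401470 in base 15 is 9037A3B5.
Digit sum: 9+0+3+7+10+3+11+5 = 48.

48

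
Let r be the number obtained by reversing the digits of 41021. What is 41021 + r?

Reverse of 41021 is 12014.
41021 + 12014 = 53035

53035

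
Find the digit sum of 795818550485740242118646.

7+9+5+8+1+8+5+5+0+4+8+5+7+4+0+2+4+2+1+1+8+6+4+6 = 110

110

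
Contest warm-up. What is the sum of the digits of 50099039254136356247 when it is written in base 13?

119

50099039254136356247 in base 13 is 5A39C710B29089B66A.
Digit sum: 5+10+3+9+12+7+1+0+11+2+9+0+8+9+11+6+6+10 = 119.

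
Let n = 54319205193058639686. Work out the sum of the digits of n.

5+4+3+1+9+2+0+5+1+9+3+0+5+8+6+3+9+6+8+6 = 93

93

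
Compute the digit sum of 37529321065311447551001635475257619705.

147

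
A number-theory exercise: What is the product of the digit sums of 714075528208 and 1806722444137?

S(714075528208) = 7+1+4+0+7+5+5+2+8+2+0+8 = 49.
S(1806722444137) = 1+8+0+6+7+2+2+4+4+4+1+3+7 = 49.
49 · 49 = 2401.

2401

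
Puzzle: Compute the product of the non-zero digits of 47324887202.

1204224

4×7×3×2×4×8×8×7×2×2 = 1204224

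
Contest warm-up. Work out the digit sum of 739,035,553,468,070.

7+3+9+0+3+5+5+5+3+4+6+8+0+7+0 = 65

65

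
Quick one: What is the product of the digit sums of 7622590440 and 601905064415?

1599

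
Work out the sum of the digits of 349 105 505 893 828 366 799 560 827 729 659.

3+4+9+1+0+5+5+0+5+8+9+3+8+2+8+3+6+6+7+9+9+5+6+0+8+2+7+7+2+9+6+5+9 = 176

176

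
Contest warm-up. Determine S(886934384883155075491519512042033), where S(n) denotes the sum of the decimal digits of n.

144

8+8+6+9+3+4+3+8+4+8+8+3+1+5+5+0+7+5+4+9+1+5+1+9+5+1+2+0+4+2+0+3+3 = 144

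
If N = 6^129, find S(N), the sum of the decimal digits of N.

450

6^129 = 24071951487285782880390320326214662876142414926450873355734389735932734339553143491252967333529911296
Sum of its 101 digits: 450.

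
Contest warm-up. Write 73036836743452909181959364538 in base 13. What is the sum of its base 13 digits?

126

73036836743452909181959364538 in base 13 is A472B6069825B4028001086475.
Digit sum: 10+4+7+2+11+6+0+6+9+8+2+5+11+4+0+2+8+0+0+1+0+8+6+4+7+5 = 126.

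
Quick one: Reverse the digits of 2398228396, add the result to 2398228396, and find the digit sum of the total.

50

Reversal of 2398228396 is 6938228932; 2398228396 + 6938228932 = 9336457328.
Digit sum of 9336457328: 9+3+3+6+4+5+7+3+2+8 = 50.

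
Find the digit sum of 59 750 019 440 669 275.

79

5+9+7+5+0+0+1+9+4+4+0+6+6+9+2+7+5 = 79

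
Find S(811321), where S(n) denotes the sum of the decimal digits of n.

8+1+1+3+2+1 = 16

16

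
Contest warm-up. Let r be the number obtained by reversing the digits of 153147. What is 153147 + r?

Reverse of 153147 is 741351.
153147 + 741351 = 894498

894498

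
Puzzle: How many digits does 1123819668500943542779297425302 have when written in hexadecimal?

25

1123819668500943542779297425302 in base 16 is E2F41D77F887A91C442386796, which has 25 digits.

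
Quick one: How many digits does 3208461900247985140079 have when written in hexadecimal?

3208461900247985140079 in base 16 is ADEE5A7B1DA7F1B16F, which has 18 digits.

18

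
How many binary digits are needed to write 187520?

18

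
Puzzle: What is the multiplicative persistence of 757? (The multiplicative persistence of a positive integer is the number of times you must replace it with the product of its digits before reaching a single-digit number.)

3

757 → 245 → 40 → 0 (3 steps)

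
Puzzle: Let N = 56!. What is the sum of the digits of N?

333

56! = 710998587804863451854045647463724949736497978881168458687447040000000000000
Sum of its 75 digits: 333.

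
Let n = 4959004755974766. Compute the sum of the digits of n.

87

4+9+5+9+0+0+4+7+5+5+9+7+4+7+6+6 = 87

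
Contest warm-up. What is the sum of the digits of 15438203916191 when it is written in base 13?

95

15438203916191 in base 13 is 87CA7C791994.
Digit sum: 8+7+12+10+7+12+7+9+1+9+9+4 = 95.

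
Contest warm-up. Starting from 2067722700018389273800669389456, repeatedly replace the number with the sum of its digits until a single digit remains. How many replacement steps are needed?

3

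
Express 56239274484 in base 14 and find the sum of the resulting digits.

56239274484 in base 14 is 2A172265C8.
Digit sum: 2+10+1+7+2+2+6+5+12+8 = 55.

55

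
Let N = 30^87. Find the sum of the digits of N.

189

30^87 = 323257909929174534292273980721360271853387000000000000000000000000000000000000000000000000000000000000000000000000000000000000000
Sum of its 129 digits: 189.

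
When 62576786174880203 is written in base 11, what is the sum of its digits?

62576786174880203 in base 11 is 13A8698AA892A67A6.
Digit sum: 1+3+10+8+6+9+8+10+10+8+9+2+10+6+7+10+6 = 123.

123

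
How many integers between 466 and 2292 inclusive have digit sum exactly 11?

116

The integers in [466, 2292] that have digit sum exactly 11: 470, 506, 515, 524, 533, 542, …, 2261, 2270.
116 qualify.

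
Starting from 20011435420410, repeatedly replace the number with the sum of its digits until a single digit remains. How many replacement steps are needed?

2

20011435420410 → 27 → 9 (2 steps)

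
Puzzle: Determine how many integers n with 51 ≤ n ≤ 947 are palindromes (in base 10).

89

The integers in [51, 947] that are palindromes (in base 10): 55, 66, 77, 88, 99, 101, …, 929, 939.
89 qualify.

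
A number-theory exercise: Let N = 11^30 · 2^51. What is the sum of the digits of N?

242

11^30 · 2^51 = 39292560777997355724122418564540572993897627648
Sum of its 47 digits: 242.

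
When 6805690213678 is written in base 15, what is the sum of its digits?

6805690213678 in base 15 is BC071ABE0BD.
Digit sum: 11+12+0+7+1+10+11+14+0+11+13 = 90.

90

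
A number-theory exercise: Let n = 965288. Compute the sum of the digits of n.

9+6+5+2+8+8 = 38

38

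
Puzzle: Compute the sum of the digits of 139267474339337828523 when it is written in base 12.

139267474339337828523 in base 12 is 529327A060B13671523.
Digit sum: 5+2+9+3+2+7+10+0+6+0+11+1+3+6+7+1+5+2+3 = 83.

83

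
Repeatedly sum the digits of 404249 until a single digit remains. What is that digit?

4+0+4+2+4+9 = 23
2+3 = 5

5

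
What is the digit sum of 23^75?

494

23^75 = 1347682848605884696513664028966541886037905988574062509928993915940186470356144025219775950324148244807
Sum of its 103 digits: 494.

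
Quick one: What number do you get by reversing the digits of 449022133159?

951331220944

Reversing 449022133159 gives 951331220944.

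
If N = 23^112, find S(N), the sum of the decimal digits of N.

670

23^112 = 326225296085076848858563718410654151141615809040251066152384713871881795025767501189475562573468813548293606123684644644648419337255273771887086042216321
Sum of its 153 digits: 670.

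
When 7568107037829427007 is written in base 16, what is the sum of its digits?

7568107037829427007 in base 16 is 69075140DBF4EF3F.
Digit sum: 6+9+0+7+5+1+4+0+13+11+15+4+14+15+3+15 = 122.

122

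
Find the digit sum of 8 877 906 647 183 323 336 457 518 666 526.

155

8+8+7+7+9+0+6+6+4+7+1+8+3+3+2+3+3+3+6+4+5+7+5+1+8+6+6+6+5+2+6 = 155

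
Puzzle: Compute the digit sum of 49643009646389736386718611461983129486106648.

214

4+9+6+4+3+0+0+9+6+4+6+3+8+9+7+3+6+3+8+6+7+1+8+6+1+1+4+6+1+9+8+3+1+2+9+4+8+6+1+0+6+6+4+8 = 214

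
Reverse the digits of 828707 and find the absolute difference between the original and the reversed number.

120879

Reverse of 828707 is 707828.
|828707 − 707828| = 120879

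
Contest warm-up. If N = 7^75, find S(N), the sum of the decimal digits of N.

7^75 = 2411865032257058775038130904326570702735480588505508642005857943
Sum of its 64 digits: 262.

262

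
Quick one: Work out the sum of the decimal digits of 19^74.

388

19^74 = 42439129824447471520208553699316782082156065318222202558554334018390269381432740632277521846921
Sum of its 95 digits: 388.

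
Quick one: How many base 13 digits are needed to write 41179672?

7

41179672 in base 13 is 86BA791, which has 7 digits.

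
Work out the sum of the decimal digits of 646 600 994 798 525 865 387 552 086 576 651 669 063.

6+4+6+6+0+0+9+9+4+7+9+8+5+2+5+8+6+5+3+8+7+5+5+2+0+8+6+5+7+6+6+5+1+6+6+9+0+6+3 = 203

203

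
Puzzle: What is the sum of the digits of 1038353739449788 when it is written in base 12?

1038353739449788 in base 12 is 9855BAB2506224.
Digit sum: 9+8+5+5+11+10+11+2+5+0+6+2+2+4 = 80.

80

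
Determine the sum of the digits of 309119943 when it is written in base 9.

309119943 in base 9 is 715586753.
Digit sum: 7+1+5+5+8+6+7+5+3 = 47.

47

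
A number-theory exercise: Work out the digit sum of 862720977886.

70

8+6+2+7+2+0+9+7+7+8+8+6 = 70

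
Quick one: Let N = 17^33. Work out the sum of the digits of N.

17^33 = 40254497110927943179349807054456171205137
Sum of its 41 digits: 170.

170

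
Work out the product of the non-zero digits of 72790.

7×2×7×9 = 882

882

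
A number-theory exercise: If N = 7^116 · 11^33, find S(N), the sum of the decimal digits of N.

7^116 · 11^33 = 2496498169042641707511617471162598107077405120296173866927164072485806344029103811275042318015962393219384905013295536834991279186731
Sum of its 133 digits: 563.

563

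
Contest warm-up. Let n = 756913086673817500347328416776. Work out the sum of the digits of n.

140

7+5+6+9+1+3+0+8+6+6+7+3+8+1+7+5+0+0+3+4+7+3+2+8+4+1+6+7+7+6 = 140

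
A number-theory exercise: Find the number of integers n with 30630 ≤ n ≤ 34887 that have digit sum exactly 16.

282

The integers in [30630, 34887] that have digit sum exactly 16: 30634, 30643, 30652, 30661, 30670, 30706, …, 34801, 34810.
282 qualify.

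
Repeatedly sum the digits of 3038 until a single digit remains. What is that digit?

5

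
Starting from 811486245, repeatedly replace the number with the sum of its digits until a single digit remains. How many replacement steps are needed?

3

811486245 → 39 → 12 → 3 (3 steps)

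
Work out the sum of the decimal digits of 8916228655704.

63

8+9+1+6+2+2+8+6+5+5+7+0+4 = 63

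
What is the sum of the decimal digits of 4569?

4+5+6+9 = 24

24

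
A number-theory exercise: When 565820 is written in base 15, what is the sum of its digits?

565820 in base 15 is B29B5.
Digit sum: 11+2+9+11+5 = 38.

38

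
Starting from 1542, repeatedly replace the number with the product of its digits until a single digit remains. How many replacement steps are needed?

2

1542 → 40 → 0 (2 steps)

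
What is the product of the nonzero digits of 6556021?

6×5×5×6×2×1 = 1800

1800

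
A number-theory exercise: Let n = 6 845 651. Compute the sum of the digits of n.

6+8+4+5+6+5+1 = 35

35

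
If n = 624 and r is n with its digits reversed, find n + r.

1050

Reverse of 624 is 426.
624 + 426 = 1050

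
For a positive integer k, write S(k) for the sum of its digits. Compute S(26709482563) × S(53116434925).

S(26709482563) = 2+6+7+0+9+4+8+2+5+6+3 = 52.
S(53116434925) = 5+3+1+1+6+4+3+4+9+2+5 = 43.
52 · 43 = 2236.

2236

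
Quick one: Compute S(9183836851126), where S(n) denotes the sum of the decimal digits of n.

61

9+1+8+3+8+3+6+8+5+1+1+2+6 = 61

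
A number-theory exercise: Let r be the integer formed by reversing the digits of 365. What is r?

Reversing 365 gives 563.

563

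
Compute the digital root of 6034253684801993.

6+0+3+4+2+5+3+6+8+4+8+0+1+9+9+3 = 71
7+1 = 8

8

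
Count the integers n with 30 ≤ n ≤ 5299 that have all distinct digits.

The integers in [30, 5299] that have all distinct digits: 30, 31, 32, 34, 35, 36, …, 5297, 5298.
2895 qualify.

2895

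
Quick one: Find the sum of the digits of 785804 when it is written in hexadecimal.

59

785804 in base 16 is BFD8C.
Digit sum: 11+15+13+8+12 = 59.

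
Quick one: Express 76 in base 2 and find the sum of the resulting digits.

3

76 in base 2 is 1001100.
Digit sum: 1+0+0+1+1+0+0 = 3.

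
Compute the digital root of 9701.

8

9+7+0+1 = 17
1+7 = 8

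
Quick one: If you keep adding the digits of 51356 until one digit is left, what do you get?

2

5+1+3+5+6 = 20
2+0 = 2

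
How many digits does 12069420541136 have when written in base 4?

22

12069420541136 in base 4 is 2233220201201202103100, which has 22 digits.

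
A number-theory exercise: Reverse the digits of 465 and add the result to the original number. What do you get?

Reverse of 465 is 564.
465 + 564 = 1029

1029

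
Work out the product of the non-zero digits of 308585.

4800

3×8×5×8×5 = 4800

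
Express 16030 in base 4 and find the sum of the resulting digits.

16030 in base 4 is 3322132.
Digit sum: 3+3+2+2+1+3+2 = 16.

16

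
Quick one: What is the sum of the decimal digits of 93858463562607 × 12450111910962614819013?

189

93858463562607 × 12450111910962614819013 = 1168548375145463989264527192499446891
Sum of its 37 digits: 189.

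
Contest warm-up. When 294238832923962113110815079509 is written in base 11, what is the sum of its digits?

294238832923962113110815079509 in base 11 is 204978565350042615292A5458462.
Digit sum: 2+0+4+9+7+8+5+6+5+3+5+0+0+4+2+6+1+5+2+9+2+10+5+4+5+8+4+6+2 = 129.

129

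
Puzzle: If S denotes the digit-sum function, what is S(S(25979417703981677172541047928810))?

First digit sum: 151.
1+5+1 = 7.

7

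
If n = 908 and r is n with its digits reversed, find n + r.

Reverse of 908 is 809.
908 + 809 = 1717

1717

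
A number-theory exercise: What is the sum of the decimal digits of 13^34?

13^34 = 74829695578286078013428929473144712489
Sum of its 38 digits: 193.

193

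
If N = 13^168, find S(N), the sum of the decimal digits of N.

13^168 = 13882995648971427331025903931877308650968871447347235605211358157252148521662318010676080723019759153821504891380035198120846540184346538628161904387790998345046721749399293824585785449121
Sum of its 188 digits: 838.

838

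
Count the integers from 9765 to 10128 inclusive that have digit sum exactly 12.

10

The integers in [9765, 10128] that have digit sum exactly 12: 10029, 10038, 10047, 10056, 10065, 10074, 10083, 10092, 10119, 10128.
10 qualify.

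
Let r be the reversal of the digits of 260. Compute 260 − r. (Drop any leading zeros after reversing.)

Reverse of 260 is 62.
260 − 62 = 198

198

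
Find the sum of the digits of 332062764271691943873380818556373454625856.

3+3+2+0+6+2+7+6+4+2+7+1+6+9+1+9+4+3+8+7+3+3+8+0+8+1+8+5+5+6+3+7+3+4+5+4+6+2+5+8+5+6 = 195

195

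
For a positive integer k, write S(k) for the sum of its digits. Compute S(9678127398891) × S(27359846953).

S(9678127398891) = 9+6+7+8+1+2+7+3+9+8+8+9+1 = 78.
S(27359846953) = 2+7+3+5+9+8+4+6+9+5+3 = 61.
78 · 61 = 4758.

4758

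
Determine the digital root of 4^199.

4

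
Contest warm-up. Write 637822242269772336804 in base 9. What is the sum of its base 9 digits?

92

637822242269772336804 in base 9 is 5741417576113645715723.
Digit sum: 5+7+4+1+4+1+7+5+7+6+1+1+3+6+4+5+7+1+5+7+2+3 = 92.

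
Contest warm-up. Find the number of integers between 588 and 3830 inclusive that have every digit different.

The integers in [588, 3830] that have every digit different: 589, 590, 591, 592, 593, 594, …, 3827, 3829.
1718 qualify.

1718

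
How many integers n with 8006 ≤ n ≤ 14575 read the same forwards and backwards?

66

The integers in [8006, 14575] that read the same forwards and backwards: 8008, 8118, 8228, 8338, 8448, 8558, …, 14441, 14541.
66 qualify.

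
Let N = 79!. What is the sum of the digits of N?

79! = 894618213078297528685144171539831652069808216779571907213868063227837990693501860533361810841010176000000000000000000
Sum of its 117 digits: 441.

441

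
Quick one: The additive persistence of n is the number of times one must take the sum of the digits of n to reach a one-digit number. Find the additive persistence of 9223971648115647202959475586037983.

9223971648115647202959475586037983 → 167 → 14 → 5 (3 steps)

3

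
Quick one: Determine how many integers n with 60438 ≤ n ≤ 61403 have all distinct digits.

The integers in [60438, 61403] that have all distinct digits: 60438, 60439, 60451, 60452, 60453, 60457, …, 61402, 61403.
322 qualify.

322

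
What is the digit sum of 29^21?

134

29^21 = 5132842708382182842735812571629
Sum of its 31 digits: 134.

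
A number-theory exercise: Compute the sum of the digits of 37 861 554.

3+7+8+6+1+5+5+4 = 39

39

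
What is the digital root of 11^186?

1

The digital root of n equals n mod 9 (or 9 when 9 | n), so we need 11^186 mod 9.
11^186 ≡ 1 (mod 9), so the digital root is 1.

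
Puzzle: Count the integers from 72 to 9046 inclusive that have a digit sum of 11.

340

The integers in [72, 9046] that have a digit sum of 11: 74, 83, 92, 119, 128, 137, …, 9011, 9020.
340 qualify.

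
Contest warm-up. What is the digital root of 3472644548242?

3+4+7+2+6+4+4+5+4+8+2+4+2 = 55
5+5 = 10
1+0 = 1

1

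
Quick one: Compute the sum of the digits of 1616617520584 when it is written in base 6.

49

1616617520584 in base 6 is 3234355215541024.
Digit sum: 3+2+3+4+3+5+5+2+1+5+5+4+1+0+2+4 = 49.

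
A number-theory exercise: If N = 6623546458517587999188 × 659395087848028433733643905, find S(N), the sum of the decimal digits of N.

6623546458517587999188 × 659395087848028433733643905 = 4367533998879702558733421332022768683309421149140
Sum of its 49 digits: 216.

216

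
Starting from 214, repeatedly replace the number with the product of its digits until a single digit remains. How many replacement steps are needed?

214 → 8 (1 step)

1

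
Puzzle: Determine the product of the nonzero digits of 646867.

6×4×6×8×6×7 = 48384

48384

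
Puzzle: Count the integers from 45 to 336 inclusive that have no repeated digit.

218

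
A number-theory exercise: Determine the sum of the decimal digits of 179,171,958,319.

1+7+9+1+7+1+9+5+8+3+1+9 = 61

61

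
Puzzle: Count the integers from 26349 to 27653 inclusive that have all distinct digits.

472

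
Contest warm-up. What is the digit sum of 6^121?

450

6^121 = 14331818396160659865344412250308798484976574959068545045852379196157177795134806700610715385856
Sum of its 95 digits: 450.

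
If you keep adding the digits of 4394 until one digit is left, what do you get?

2

4+3+9+4 = 20
2+0 = 2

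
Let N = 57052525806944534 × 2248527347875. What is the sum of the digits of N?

57052525806944534 × 2248527347875 = 128284164542258987292247765250
Sum of its 30 digits: 137.

137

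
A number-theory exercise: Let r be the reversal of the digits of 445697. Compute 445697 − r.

Reverse of 445697 is 796544.
445697 − 796544 = -350847

-350847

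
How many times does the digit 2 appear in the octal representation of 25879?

2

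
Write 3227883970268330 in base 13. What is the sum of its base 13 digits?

3227883970268330 in base 13 is A87161C97CA999.
Digit sum: 10+8+7+1+6+1+12+9+7+12+10+9+9+9 = 110.

110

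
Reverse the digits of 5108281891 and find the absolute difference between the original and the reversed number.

Reverse of 5108281891 is 1981828015.
|5108281891 − 1981828015| = 3126453876

3126453876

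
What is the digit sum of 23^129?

863

23^129 = 46014090918489079891353709935215457573732838899984914597517663648396755265936471662913864204117975946258171512598451129072162163264819079957320449939857150752840874855389527063
Sum of its 176 digits: 863.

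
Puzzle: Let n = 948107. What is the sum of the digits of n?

9+4+8+1+0+7 = 29

29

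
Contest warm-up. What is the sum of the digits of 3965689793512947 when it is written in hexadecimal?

102

3965689793512947 in base 16 is E16C61B6E85F3.
Digit sum: 14+1+6+12+6+1+11+6+14+8+5+15+3 = 102.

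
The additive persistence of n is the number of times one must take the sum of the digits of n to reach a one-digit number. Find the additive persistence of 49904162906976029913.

49904162906976029913 → 96 → 15 → 6 (3 steps)

3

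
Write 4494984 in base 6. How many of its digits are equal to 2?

3

4494984 in base 6 is 240202040.
The digit 2 appears 3 times.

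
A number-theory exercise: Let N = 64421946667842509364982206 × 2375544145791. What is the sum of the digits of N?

64421946667842509364982206 × 2375544145791 = 153037178267253292718354572400184794946
Sum of its 39 digits: 171.

171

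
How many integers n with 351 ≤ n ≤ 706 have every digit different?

The integers in [351, 706] that have every digit different: 351, 352, 354, 356, 357, 358, …, 705, 706.
261 qualify.

261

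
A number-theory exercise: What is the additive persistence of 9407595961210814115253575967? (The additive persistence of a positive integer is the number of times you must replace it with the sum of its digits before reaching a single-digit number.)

9407595961210814115253575967 → 127 → 10 → 1 (3 steps)

3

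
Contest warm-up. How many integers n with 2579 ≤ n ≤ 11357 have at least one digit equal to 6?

3119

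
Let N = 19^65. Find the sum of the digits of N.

19^65 = 131517656596604663956102176642678715072020072327450916777499793705236707816143809299
Sum of its 84 digits: 379.

379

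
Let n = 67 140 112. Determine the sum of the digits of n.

6+7+1+4+0+1+1+2 = 22

22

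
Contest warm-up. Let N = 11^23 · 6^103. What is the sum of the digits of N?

11^23 · 6^103 = 126360270856190591423697970268556901032228923128048768905725196803502568249984816626730495855989092253696
Sum of its 105 digits: 495.

495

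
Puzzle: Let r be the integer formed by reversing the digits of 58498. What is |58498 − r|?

30987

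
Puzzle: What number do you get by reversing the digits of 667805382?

Reversing 667805382 gives 283508766.

283508766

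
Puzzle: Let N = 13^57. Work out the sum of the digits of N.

271

13^57 = 3124432031290254610011894949223517352998211575328796815860858733
Sum of its 64 digits: 271.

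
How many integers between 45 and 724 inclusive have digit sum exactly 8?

39

The integers in [45, 724] that have digit sum exactly 8: 53, 62, 71, 80, 107, 116, …, 701, 710.
39 qualify.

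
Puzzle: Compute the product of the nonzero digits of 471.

28

4×7×1 = 28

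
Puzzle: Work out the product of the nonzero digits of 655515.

6×5×5×5×1×5 = 3750

3750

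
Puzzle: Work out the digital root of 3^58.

9

The digital root of n equals n mod 9 (or 9 when 9 | n), so we need 3^58 mod 9.
3^58 ≡ 0 (mod 9), so the digital root is 9.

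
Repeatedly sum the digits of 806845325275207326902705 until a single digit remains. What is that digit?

8

8+0+6+8+4+5+3+2+5+2+7+5+2+0+7+3+2+6+9+0+2+7+0+5 = 98
9+8 = 17
1+7 = 8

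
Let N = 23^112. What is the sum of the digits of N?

670

23^112 = 326225296085076848858563718410654151141615809040251066152384713871881795025767501189475562573468813548293606123684644644648419337255273771887086042216321
Sum of its 153 digits: 670.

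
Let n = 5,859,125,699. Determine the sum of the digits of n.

5+8+5+9+1+2+5+6+9+9 = 59

59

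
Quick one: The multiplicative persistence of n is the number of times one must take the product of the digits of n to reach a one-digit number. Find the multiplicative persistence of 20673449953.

20673449953 → 0 (1 step)

1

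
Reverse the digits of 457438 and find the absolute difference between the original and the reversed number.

Reverse of 457438 is 834754.
|457438 − 834754| = 377316

377316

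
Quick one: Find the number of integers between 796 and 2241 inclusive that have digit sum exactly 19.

The integers in [796, 2241] that have digit sum exactly 19: 829, 838, 847, 856, 865, 874, …, 2188, 2197.
77 qualify.

77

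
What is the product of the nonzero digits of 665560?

5400

6×6×5×5×6 = 5400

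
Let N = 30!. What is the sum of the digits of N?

117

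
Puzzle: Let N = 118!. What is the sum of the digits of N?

756

118! = 468452584975429065657431236280838416439267950499862031533310318788629800927518416622330123618486343228862579684398745837012213486653229822121742374957258403779058860032000000000000000000000000000
Sum of its 195 digits: 756.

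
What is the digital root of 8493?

6

8+4+9+3 = 24
2+4 = 6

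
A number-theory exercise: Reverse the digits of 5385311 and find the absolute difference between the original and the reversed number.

4249476

Reverse of 5385311 is 1135835.
|5385311 − 1135835| = 4249476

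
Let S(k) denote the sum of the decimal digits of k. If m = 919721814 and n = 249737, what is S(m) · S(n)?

S(919721814) = 9+1+9+7+2+1+8+1+4 = 42.
S(249737) = 2+4+9+7+3+7 = 32.
42 · 32 = 1344.

1344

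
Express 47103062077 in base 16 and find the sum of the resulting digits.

47103062077 in base 16 is AF78FB03D.
Digit sum: 10+15+7+8+15+11+0+3+13 = 82.

82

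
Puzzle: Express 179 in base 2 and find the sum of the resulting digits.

179 in base 2 is 10110011.
Digit sum: 1+0+1+1+0+0+1+1 = 5.

5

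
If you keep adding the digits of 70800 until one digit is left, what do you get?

7+0+8+0+0 = 15
1+5 = 6

6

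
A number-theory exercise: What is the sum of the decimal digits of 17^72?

17^72 = 39113109086909429677722020301913236473480554918622319095658263304421436792355981439762561
Sum of its 89 digits: 379.

379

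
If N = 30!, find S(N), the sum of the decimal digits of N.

117

30! = 265252859812191058636308480000000
Sum of its 33 digits: 117.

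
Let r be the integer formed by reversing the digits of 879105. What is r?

501978

Reversing 879105 gives 501978.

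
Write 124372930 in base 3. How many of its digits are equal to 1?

124372930 in base 3 is 22200000210120211.
The digit 1 appears 4 times.

4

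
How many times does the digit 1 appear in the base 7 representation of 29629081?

1

29629081 in base 7 is 506562106.
The digit 1 appears 1 time.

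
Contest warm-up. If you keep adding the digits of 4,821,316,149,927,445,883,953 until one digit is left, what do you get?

4+8+2+1+3+1+6+1+4+9+9+2+7+4+4+5+8+8+3+9+5+3 = 106
1+0+6 = 7

7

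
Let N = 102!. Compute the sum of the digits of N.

630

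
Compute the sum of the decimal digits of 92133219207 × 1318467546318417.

108

92133219207 × 1318467546318417 = 121474659462270139282235319
Sum of its 27 digits: 108.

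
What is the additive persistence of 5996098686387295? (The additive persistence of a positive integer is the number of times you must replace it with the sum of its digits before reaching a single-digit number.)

5996098686387295 → 100 → 1 (2 steps)

2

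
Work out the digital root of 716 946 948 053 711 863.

7+1+6+9+4+6+9+4+8+0+5+3+7+1+1+8+6+3 = 88
8+8 = 16
1+6 = 7
(Equivalently, 716 946 948 053 711 863 mod 9 = 7.)

7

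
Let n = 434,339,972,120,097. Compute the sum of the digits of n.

63

4+3+4+3+3+9+9+7+2+1+2+0+0+9+7 = 63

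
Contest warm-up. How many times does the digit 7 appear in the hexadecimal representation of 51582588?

1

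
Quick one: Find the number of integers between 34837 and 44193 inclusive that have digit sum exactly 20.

619

The integers in [34837, 44193] that have digit sum exactly 20: 34841, 34850, 34904, 34913, 34922, 34931, …, 44183, 44192.
619 qualify.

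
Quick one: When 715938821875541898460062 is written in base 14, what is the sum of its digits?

171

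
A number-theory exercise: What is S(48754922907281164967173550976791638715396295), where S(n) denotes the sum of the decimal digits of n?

225

4+8+7+5+4+9+2+2+9+0+7+2+8+1+1+6+4+9+6+7+1+7+3+5+5+0+9+7+6+7+9+1+6+3+8+7+1+5+3+9+6+2+9+5 = 225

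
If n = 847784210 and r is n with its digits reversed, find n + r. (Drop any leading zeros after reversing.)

Reverse of 847784210 is 12487748.
847784210 + 12487748 = 860271958

860271958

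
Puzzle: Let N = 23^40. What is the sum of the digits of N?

238

23^40 = 2945190837423705167875564697729320458241471826430830401
Sum of its 55 digits: 238.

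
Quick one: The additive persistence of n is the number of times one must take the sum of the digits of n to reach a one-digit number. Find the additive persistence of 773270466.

2

773270466 → 42 → 6 (2 steps)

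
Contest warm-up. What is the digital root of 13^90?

1

The digital root of n equals n mod 9 (or 9 when 9 | n), so we need 13^90 mod 9.
13^90 ≡ 1 (mod 9), so the digital root is 1.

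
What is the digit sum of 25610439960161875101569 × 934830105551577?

117

25610439960161875101569 × 934830105551577 = 23941410291180451160102840517643124313
Sum of its 38 digits: 117.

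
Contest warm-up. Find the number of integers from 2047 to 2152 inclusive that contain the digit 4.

The integers in [2047, 2152] that contain the digit 4: 2047, 2048, 2049, 2054, 2064, 2074, …, 2148, 2149.
22 qualify.

22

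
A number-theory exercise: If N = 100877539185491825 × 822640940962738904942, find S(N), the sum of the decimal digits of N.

100877539185491825 × 822640940962738904942 = 82985993757558560888999594214193099150
Sum of its 38 digits: 214.

214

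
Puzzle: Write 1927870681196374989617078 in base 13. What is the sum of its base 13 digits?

1927870681196374989617078 in base 13 is 7A5956794C61A56B434703.
Digit sum: 7+10+5+9+5+6+7+9+4+12+6+1+10+5+6+11+4+3+4+7+0+3 = 134.

134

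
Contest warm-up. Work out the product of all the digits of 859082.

8×5×9×0×8×2 = 0

0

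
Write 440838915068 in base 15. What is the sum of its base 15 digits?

76

440838915068 in base 15 is B701D92BE8.
Digit sum: 11+7+0+1+13+9+2+11+14+8 = 76.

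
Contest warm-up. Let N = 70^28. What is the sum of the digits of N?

70^28 = 4599865365447399609768010000000000000000000000000000
Sum of its 52 digits: 133.

133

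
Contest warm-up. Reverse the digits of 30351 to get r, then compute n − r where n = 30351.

Reverse of 30351 is 15303.
30351 − 15303 = 15048

15048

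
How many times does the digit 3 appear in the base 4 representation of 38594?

38594 in base 4 is 21123002.
The digit 3 appears 1 time.

1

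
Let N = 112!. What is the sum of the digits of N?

765

112! = 197450685722107402353682037275992488341277868034975337796656295094902858969771811440894224355027779366597957338237853638272334919686385621811850780464277094400000000000000000000000000
Sum of its 183 digits: 765.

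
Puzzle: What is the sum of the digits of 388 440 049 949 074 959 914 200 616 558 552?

155

3+8+8+4+4+0+0+4+9+9+4+9+0+7+4+9+5+9+9+1+4+2+0+0+6+1+6+5+5+8+5+5+2 = 155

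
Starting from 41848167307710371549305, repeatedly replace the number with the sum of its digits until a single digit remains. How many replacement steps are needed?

3

41848167307710371549305 → 94 → 13 → 4 (3 steps)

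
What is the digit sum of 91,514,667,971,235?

66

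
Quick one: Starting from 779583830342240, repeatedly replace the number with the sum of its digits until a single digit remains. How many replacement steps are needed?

3

779583830342240 → 65 → 11 → 2 (3 steps)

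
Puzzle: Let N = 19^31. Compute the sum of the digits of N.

19^31 = 4378865740046709085864680868712732574619
Sum of its 40 digits: 199.

199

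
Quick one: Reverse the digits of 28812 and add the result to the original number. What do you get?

50694

Reverse of 28812 is 21882.
28812 + 21882 = 50694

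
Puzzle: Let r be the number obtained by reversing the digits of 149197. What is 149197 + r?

941138

Reverse of 149197 is 791941.
149197 + 791941 = 941138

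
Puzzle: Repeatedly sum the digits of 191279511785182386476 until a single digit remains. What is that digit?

2

1+9+1+2+7+9+5+1+1+7+8+5+1+8+2+3+8+6+4+7+6 = 101
1+0+1 = 2
(Equivalently, 191279511785182386476 mod 9 = 2.)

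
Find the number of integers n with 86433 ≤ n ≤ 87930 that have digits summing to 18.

The integers in [86433, 87930] that have digits summing to 18: 87003, 87012, 87021, 87030, 87102, 87111, 87120, 87201, 87210, 87300.
10 qualify.

10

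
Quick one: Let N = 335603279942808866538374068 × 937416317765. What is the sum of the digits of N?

335603279942808866538374068 × 937416317765 = 314599990913844367461595940894723718020
Sum of its 39 digits: 188.

188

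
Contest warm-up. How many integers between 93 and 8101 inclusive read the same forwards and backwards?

The integers in [93, 8101] that read the same forwards and backwards: 99, 101, 111, 121, 131, 141, …, 7997, 8008.
162 qualify.

162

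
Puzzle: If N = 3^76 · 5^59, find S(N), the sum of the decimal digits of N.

351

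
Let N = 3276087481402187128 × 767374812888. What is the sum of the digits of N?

3276087481402187128 × 767374812888 = 2513987018045722527222962105664
Sum of its 31 digits: 123.

123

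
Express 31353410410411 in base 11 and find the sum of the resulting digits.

31353410410411 in base 11 is 9A989A78820A1.
Digit sum: 9+10+9+8+9+10+7+8+8+2+0+10+1 = 91.

91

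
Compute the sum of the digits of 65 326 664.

6+5+3+2+6+6+6+4 = 38

38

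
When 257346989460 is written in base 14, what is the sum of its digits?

54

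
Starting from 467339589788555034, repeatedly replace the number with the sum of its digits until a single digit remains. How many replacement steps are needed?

3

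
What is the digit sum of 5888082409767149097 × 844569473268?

5888082409767149097 × 844569473268 = 4972894659375617251383311838996
Sum of its 31 digits: 162.

162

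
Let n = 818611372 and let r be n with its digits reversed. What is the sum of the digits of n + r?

Reversal of 818611372 is 273116818; 818611372 + 273116818 = 1091728190.
Digit sum of 1091728190: 1+0+9+1+7+2+8+1+9+0 = 38.

38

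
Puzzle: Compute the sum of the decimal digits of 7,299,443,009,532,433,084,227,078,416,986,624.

7+2+9+9+4+4+3+0+0+9+5+3+2+4+3+3+0+8+4+2+2+7+0+7+8+4+1+6+9+8+6+6+2+4 = 151

151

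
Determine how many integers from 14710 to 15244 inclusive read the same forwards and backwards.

The integers in [14710, 15244] that read the same forwards and backwards: 14741, 14841, 14941, 15051, 15151.
5 qualify.

5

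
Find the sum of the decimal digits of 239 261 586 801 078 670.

79

2+3+9+2+6+1+5+8+6+8+0+1+0+7+8+6+7+0 = 79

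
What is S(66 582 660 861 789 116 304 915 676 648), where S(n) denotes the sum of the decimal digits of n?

6+6+5+8+2+6+6+0+8+6+1+7+8+9+1+1+6+3+0+4+9+1+5+6+7+6+6+4+8 = 145

145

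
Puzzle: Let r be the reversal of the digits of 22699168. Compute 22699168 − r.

-63500454

Reverse of 22699168 is 86199622.
22699168 − 86199622 = -63500454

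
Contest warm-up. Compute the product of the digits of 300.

3×0×0 = 0

0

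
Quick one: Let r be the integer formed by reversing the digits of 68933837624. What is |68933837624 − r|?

26260003638

Reverse of 68933837624 is 42673833986.
|68933837624 − 42673833986| = 26260003638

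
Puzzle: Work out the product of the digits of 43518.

480

4×3×5×1×8 = 480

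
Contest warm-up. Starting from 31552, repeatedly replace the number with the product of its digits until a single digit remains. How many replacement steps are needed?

2

31552 → 150 → 0 (2 steps)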